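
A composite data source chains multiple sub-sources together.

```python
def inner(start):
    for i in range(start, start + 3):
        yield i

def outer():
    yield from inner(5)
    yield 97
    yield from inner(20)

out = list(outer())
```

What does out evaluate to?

Step 1: outer() delegates to inner(5):
  yield 5
  yield 6
  yield 7
Step 2: yield 97
Step 3: Delegates to inner(20):
  yield 20
  yield 21
  yield 22
Therefore out = [5, 6, 7, 97, 20, 21, 22].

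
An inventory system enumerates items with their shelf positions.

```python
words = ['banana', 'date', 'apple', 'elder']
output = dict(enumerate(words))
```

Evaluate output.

Step 1: enumerate pairs indices with words:
  0 -> 'banana'
  1 -> 'date'
  2 -> 'apple'
  3 -> 'elder'
Therefore output = {0: 'banana', 1: 'date', 2: 'apple', 3: 'elder'}.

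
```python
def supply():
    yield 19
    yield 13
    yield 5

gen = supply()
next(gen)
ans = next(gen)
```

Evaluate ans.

Step 1: supply() creates a generator.
Step 2: next(gen) yields 19 (consumed and discarded).
Step 3: next(gen) yields 13, assigned to ans.
Therefore ans = 13.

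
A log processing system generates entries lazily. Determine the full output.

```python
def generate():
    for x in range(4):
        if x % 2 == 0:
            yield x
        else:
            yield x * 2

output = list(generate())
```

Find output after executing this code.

Step 1: For each x in range(4), yield x if even, else x*2:
  x=0 (even): yield 0
  x=1 (odd): yield 1*2 = 2
  x=2 (even): yield 2
  x=3 (odd): yield 3*2 = 6
Therefore output = [0, 2, 2, 6].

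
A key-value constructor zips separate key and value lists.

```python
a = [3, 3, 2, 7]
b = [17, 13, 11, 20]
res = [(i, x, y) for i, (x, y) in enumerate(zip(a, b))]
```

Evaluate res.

Step 1: enumerate(zip(a, b)) gives index with paired elements:
  i=0: (3, 17)
  i=1: (3, 13)
  i=2: (2, 11)
  i=3: (7, 20)
Therefore res = [(0, 3, 17), (1, 3, 13), (2, 2, 11), (3, 7, 20)].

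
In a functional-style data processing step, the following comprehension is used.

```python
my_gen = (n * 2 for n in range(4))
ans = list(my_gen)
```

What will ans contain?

Step 1: For each n in range(4), compute n*2:
  n=0: 0*2 = 0
  n=1: 1*2 = 2
  n=2: 2*2 = 4
  n=3: 3*2 = 6
Therefore ans = [0, 2, 4, 6].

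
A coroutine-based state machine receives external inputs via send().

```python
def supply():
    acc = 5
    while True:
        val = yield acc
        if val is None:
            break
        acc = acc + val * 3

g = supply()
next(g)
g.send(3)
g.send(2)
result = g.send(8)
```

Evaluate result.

Step 1: next() -> yield acc=5.
Step 2: send(3) -> val=3, acc = 5 + 3*3 = 14, yield 14.
Step 3: send(2) -> val=2, acc = 14 + 2*3 = 20, yield 20.
Step 4: send(8) -> val=8, acc = 20 + 8*3 = 44, yield 44.
Therefore result = 44.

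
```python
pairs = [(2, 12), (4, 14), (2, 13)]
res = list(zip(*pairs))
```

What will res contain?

Step 1: zip(*pairs) transposes: unzips [(2, 12), (4, 14), (2, 13)] into separate sequences.
Step 2: First elements: (2, 4, 2), second elements: (12, 14, 13).
Therefore res = [(2, 4, 2), (12, 14, 13)].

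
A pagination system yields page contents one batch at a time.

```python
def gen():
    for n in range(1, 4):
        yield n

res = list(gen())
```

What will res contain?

Step 1: The generator yields each value from range(1, 4).
Step 2: list() consumes all yields: [1, 2, 3].
Therefore res = [1, 2, 3].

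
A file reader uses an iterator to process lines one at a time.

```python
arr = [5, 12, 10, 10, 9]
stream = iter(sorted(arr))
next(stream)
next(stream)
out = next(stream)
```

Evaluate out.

Step 1: sorted([5, 12, 10, 10, 9]) = [5, 9, 10, 10, 12].
Step 2: Create iterator and skip 2 elements.
Step 3: next() returns 10.
Therefore out = 10.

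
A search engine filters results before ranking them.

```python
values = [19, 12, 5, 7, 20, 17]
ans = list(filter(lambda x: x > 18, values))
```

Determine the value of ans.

Step 1: Filter elements > 18:
  19: kept
  12: removed
  5: removed
  7: removed
  20: kept
  17: removed
Therefore ans = [19, 20].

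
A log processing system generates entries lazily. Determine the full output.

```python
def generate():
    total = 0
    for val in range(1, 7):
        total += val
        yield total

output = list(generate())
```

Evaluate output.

Step 1: Generator accumulates running sum:
  val=1: total = 1, yield 1
  val=2: total = 3, yield 3
  val=3: total = 6, yield 6
  val=4: total = 10, yield 10
  val=5: total = 15, yield 15
  val=6: total = 21, yield 21
Therefore output = [1, 3, 6, 10, 15, 21].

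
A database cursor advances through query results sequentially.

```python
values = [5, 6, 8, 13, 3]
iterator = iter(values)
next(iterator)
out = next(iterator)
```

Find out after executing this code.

Step 1: Create iterator over [5, 6, 8, 13, 3].
Step 2: next() consumes 5.
Step 3: next() returns 6.
Therefore out = 6.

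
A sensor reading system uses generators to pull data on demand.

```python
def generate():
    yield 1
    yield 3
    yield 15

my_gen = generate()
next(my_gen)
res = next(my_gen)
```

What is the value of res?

Step 1: generate() creates a generator.
Step 2: next(my_gen) yields 1 (consumed and discarded).
Step 3: next(my_gen) yields 3, assigned to res.
Therefore res = 3.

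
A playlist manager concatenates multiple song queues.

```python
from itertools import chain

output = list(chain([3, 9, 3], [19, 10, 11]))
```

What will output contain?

Step 1: chain() concatenates iterables: [3, 9, 3] + [19, 10, 11].
Therefore output = [3, 9, 3, 19, 10, 11].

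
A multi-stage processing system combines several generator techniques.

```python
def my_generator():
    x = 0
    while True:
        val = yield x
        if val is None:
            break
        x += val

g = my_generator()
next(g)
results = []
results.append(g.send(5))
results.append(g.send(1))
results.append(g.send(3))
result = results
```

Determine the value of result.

Step 1: next(g) -> yield 0.
Step 2: send(5) -> x = 5, yield 5.
Step 3: send(1) -> x = 6, yield 6.
Step 4: send(3) -> x = 9, yield 9.
Therefore result = [5, 6, 9].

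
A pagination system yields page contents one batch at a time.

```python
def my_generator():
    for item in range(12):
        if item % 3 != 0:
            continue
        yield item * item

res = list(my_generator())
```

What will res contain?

Step 1: Only yield item**2 when item is divisible by 3:
  item=0: 0 % 3 == 0, yield 0**2 = 0
  item=3: 3 % 3 == 0, yield 3**2 = 9
  item=6: 6 % 3 == 0, yield 6**2 = 36
  item=9: 9 % 3 == 0, yield 9**2 = 81
Therefore res = [0, 9, 36, 81].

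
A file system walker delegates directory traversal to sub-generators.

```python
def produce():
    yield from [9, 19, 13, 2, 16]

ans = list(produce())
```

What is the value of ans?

Step 1: yield from delegates to the iterable, yielding each element.
Step 2: Collected values: [9, 19, 13, 2, 16].
Therefore ans = [9, 19, 13, 2, 16].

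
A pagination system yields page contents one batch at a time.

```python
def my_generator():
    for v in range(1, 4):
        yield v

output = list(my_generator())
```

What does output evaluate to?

Step 1: The generator yields each value from range(1, 4).
Step 2: list() consumes all yields: [1, 2, 3].
Therefore output = [1, 2, 3].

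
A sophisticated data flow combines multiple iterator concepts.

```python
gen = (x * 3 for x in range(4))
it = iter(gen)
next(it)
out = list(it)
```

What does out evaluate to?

Step 1: Generator produces [0, 3, 6, 9].
Step 2: next(it) consumes first element (0).
Step 3: list(it) collects remaining: [3, 6, 9].
Therefore out = [3, 6, 9].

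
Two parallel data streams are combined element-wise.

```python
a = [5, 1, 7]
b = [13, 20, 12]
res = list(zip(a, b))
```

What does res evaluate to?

Step 1: zip pairs elements at same index:
  Index 0: (5, 13)
  Index 1: (1, 20)
  Index 2: (7, 12)
Therefore res = [(5, 13), (1, 20), (7, 12)].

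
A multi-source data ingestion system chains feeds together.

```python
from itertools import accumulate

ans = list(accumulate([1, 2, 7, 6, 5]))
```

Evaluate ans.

Step 1: accumulate computes running sums:
  + 1 = 1
  + 2 = 3
  + 7 = 10
  + 6 = 16
  + 5 = 21
Therefore ans = [1, 3, 10, 16, 21].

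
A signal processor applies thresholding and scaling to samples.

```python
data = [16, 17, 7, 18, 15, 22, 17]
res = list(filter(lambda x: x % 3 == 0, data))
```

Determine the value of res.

Step 1: Filter elements divisible by 3:
  16 % 3 = 1: removed
  17 % 3 = 2: removed
  7 % 3 = 1: removed
  18 % 3 = 0: kept
  15 % 3 = 0: kept
  22 % 3 = 1: removed
  17 % 3 = 2: removed
Therefore res = [18, 15].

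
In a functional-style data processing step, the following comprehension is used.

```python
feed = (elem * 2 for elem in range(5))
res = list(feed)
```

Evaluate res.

Step 1: For each elem in range(5), compute elem*2:
  elem=0: 0*2 = 0
  elem=1: 1*2 = 2
  elem=2: 2*2 = 4
  elem=3: 3*2 = 6
  elem=4: 4*2 = 8
Therefore res = [0, 2, 4, 6, 8].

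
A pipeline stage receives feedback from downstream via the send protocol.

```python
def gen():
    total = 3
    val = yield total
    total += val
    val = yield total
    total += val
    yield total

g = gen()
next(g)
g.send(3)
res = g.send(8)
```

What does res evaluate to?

Step 1: next() -> yield total=3.
Step 2: send(3) -> val=3, total = 3+3 = 6, yield 6.
Step 3: send(8) -> val=8, total = 6+8 = 14, yield 14.
Therefore res = 14.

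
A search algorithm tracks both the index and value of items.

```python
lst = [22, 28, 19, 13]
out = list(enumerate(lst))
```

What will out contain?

Step 1: enumerate pairs each element with its index:
  (0, 22)
  (1, 28)
  (2, 19)
  (3, 13)
Therefore out = [(0, 22), (1, 28), (2, 19), (3, 13)].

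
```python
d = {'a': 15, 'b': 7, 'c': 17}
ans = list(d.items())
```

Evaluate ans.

Step 1: d.items() returns (key, value) pairs in insertion order.
Therefore ans = [('a', 15), ('b', 7), ('c', 17)].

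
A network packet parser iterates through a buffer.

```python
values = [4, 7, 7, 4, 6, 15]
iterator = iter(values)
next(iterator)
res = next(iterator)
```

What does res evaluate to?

Step 1: Create iterator over [4, 7, 7, 4, 6, 15].
Step 2: next() consumes 4.
Step 3: next() returns 7.
Therefore res = 7.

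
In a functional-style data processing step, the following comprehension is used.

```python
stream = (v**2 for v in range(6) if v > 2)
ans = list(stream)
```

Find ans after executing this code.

Step 1: For range(6), keep v > 2, then square:
  v=0: 0 <= 2, excluded
  v=1: 1 <= 2, excluded
  v=2: 2 <= 2, excluded
  v=3: 3 > 2, yield 3**2 = 9
  v=4: 4 > 2, yield 4**2 = 16
  v=5: 5 > 2, yield 5**2 = 25
Therefore ans = [9, 16, 25].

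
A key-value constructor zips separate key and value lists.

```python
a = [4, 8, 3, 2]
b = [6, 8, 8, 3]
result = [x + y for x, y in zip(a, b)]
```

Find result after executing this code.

Step 1: Add corresponding elements:
  4 + 6 = 10
  8 + 8 = 16
  3 + 8 = 11
  2 + 3 = 5
Therefore result = [10, 16, 11, 5].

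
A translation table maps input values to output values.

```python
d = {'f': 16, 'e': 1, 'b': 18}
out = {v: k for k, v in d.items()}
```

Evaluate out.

Step 1: Invert dict (swap keys and values):
  'f': 16 -> 16: 'f'
  'e': 1 -> 1: 'e'
  'b': 18 -> 18: 'b'
Therefore out = {16: 'f', 1: 'e', 18: 'b'}.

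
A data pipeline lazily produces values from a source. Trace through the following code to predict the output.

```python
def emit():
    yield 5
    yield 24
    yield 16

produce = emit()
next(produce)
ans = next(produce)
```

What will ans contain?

Step 1: emit() creates a generator.
Step 2: next(produce) yields 5 (consumed and discarded).
Step 3: next(produce) yields 24, assigned to ans.
Therefore ans = 24.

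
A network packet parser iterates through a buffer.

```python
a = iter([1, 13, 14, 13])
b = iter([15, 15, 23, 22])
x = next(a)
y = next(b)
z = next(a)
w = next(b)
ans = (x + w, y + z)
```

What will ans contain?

Step 1: a iterates [1, 13, 14, 13], b iterates [15, 15, 23, 22].
Step 2: x = next(a) = 1, y = next(b) = 15.
Step 3: z = next(a) = 13, w = next(b) = 15.
Step 4: ans = (1 + 15, 15 + 13) = (16, 28).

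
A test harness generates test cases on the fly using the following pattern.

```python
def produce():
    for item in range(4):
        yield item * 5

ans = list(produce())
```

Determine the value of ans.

Step 1: For each item in range(4), yield item * 5:
  item=0: yield 0 * 5 = 0
  item=1: yield 1 * 5 = 5
  item=2: yield 2 * 5 = 10
  item=3: yield 3 * 5 = 15
Therefore ans = [0, 5, 10, 15].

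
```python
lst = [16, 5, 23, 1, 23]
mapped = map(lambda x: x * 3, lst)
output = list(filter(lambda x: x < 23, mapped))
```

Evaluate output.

Step 1: Map x * 3:
  16 -> 48
  5 -> 15
  23 -> 69
  1 -> 3
  23 -> 69
Step 2: Filter for < 23:
  48: removed
  15: kept
  69: removed
  3: kept
  69: removed
Therefore output = [15, 3].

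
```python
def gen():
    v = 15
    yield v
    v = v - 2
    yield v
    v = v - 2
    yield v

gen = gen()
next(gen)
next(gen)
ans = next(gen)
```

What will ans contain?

Step 1: Trace through generator execution:
  Yield 1: v starts at 15, yield 15
  Yield 2: v = 15 - 2 = 13, yield 13
  Yield 3: v = 13 - 2 = 11, yield 11
Step 2: First next() gets 15, second next() gets the second value, third next() yields 11.
Therefore ans = 11.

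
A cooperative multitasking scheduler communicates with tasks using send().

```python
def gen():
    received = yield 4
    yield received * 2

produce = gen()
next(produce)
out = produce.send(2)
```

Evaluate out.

Step 1: next(produce) advances to first yield, producing 4.
Step 2: send(2) resumes, received = 2.
Step 3: yield received * 2 = 2 * 2 = 4.
Therefore out = 4.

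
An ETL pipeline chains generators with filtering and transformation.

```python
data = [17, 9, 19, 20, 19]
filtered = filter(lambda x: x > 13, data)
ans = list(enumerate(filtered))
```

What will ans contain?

Step 1: Filter [17, 9, 19, 20, 19] for > 13: [17, 19, 20, 19].
Step 2: enumerate re-indexes from 0: [(0, 17), (1, 19), (2, 20), (3, 19)].
Therefore ans = [(0, 17), (1, 19), (2, 20), (3, 19)].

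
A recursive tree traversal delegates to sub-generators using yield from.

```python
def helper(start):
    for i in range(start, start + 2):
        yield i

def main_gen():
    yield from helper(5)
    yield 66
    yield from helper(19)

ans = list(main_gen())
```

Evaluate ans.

Step 1: main_gen() delegates to helper(5):
  yield 5
  yield 6
Step 2: yield 66
Step 3: Delegates to helper(19):
  yield 19
  yield 20
Therefore ans = [5, 6, 66, 19, 20].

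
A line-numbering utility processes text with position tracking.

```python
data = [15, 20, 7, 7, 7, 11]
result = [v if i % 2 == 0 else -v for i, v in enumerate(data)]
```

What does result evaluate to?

Step 1: For each (i, v), keep v if i is even, negate if odd:
  i=0 (even): keep 15
  i=1 (odd): negate to -20
  i=2 (even): keep 7
  i=3 (odd): negate to -7
  i=4 (even): keep 7
  i=5 (odd): negate to -11
Therefore result = [15, -20, 7, -7, 7, -11].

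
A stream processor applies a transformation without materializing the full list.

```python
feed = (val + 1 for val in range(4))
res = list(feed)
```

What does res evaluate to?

Step 1: For each val in range(4), compute val+1:
  val=0: 0+1 = 1
  val=1: 1+1 = 2
  val=2: 2+1 = 3
  val=3: 3+1 = 4
Therefore res = [1, 2, 3, 4].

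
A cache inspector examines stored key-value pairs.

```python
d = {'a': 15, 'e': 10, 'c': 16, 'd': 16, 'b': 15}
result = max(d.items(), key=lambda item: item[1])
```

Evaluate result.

Step 1: Find item with maximum value:
  ('a', 15)
  ('e', 10)
  ('c', 16)
  ('d', 16)
  ('b', 15)
Step 2: Maximum value is 16 at key 'c'.
Therefore result = ('c', 16).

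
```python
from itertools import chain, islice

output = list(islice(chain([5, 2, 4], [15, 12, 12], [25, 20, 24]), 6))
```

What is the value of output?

Step 1: chain([5, 2, 4], [15, 12, 12], [25, 20, 24]) = [5, 2, 4, 15, 12, 12, 25, 20, 24].
Step 2: islice takes first 6 elements: [5, 2, 4, 15, 12, 12].
Therefore output = [5, 2, 4, 15, 12, 12].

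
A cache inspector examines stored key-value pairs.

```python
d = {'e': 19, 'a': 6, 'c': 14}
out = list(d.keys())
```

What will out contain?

Step 1: d.keys() returns the dictionary keys in insertion order.
Therefore out = ['e', 'a', 'c'].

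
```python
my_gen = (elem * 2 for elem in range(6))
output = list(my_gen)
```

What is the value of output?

Step 1: For each elem in range(6), compute elem*2:
  elem=0: 0*2 = 0
  elem=1: 1*2 = 2
  elem=2: 2*2 = 4
  elem=3: 3*2 = 6
  elem=4: 4*2 = 8
  elem=5: 5*2 = 10
Therefore output = [0, 2, 4, 6, 8, 10].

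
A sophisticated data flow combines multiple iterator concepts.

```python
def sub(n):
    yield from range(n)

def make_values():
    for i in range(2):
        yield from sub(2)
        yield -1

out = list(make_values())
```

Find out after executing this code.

Step 1: For each i in range(2):
  i=0: yield from sub(2) -> [0, 1], then yield -1
  i=1: yield from sub(2) -> [0, 1], then yield -1
Therefore out = [0, 1, -1, 0, 1, -1].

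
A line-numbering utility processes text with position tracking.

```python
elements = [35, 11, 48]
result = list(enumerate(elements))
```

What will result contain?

Step 1: enumerate pairs each element with its index:
  (0, 35)
  (1, 11)
  (2, 48)
Therefore result = [(0, 35), (1, 11), (2, 48)].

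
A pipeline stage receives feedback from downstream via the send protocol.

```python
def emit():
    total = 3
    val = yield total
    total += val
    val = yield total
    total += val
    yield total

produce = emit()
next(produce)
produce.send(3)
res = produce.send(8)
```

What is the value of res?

Step 1: next() -> yield total=3.
Step 2: send(3) -> val=3, total = 3+3 = 6, yield 6.
Step 3: send(8) -> val=8, total = 6+8 = 14, yield 14.
Therefore res = 14.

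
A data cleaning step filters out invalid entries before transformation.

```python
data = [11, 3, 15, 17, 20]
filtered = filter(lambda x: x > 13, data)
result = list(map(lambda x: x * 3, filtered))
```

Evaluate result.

Step 1: Filter data for elements > 13:
  11: removed
  3: removed
  15: kept
  17: kept
  20: kept
Step 2: Map x * 3 on filtered [15, 17, 20]:
  15 -> 45
  17 -> 51
  20 -> 60
Therefore result = [45, 51, 60].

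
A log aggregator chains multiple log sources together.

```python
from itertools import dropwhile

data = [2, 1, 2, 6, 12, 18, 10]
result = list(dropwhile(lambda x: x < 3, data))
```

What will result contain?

Step 1: dropwhile drops elements while < 3:
  2 < 3: dropped
  1 < 3: dropped
  2 < 3: dropped
  6: kept (dropping stopped)
Step 2: Remaining elements kept regardless of condition.
Therefore result = [6, 12, 18, 10].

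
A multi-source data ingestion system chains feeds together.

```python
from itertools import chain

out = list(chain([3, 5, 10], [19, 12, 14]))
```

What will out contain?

Step 1: chain() concatenates iterables: [3, 5, 10] + [19, 12, 14].
Therefore out = [3, 5, 10, 19, 12, 14].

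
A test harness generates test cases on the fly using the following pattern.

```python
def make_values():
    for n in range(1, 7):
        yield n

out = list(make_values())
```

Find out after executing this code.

Step 1: The generator yields each value from range(1, 7).
Step 2: list() consumes all yields: [1, 2, 3, 4, 5, 6].
Therefore out = [1, 2, 3, 4, 5, 6].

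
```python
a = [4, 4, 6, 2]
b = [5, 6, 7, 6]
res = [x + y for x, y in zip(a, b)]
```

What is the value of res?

Step 1: Add corresponding elements:
  4 + 5 = 9
  4 + 6 = 10
  6 + 7 = 13
  2 + 6 = 8
Therefore res = [9, 10, 13, 8].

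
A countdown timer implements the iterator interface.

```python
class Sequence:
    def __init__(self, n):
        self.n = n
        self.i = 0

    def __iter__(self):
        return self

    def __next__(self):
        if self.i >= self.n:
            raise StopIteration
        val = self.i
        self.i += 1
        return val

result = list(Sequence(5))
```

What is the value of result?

Step 1: Sequence(5) creates an iterator counting 0 to 4.
Step 2: list() consumes all values: [0, 1, 2, 3, 4].
Therefore result = [0, 1, 2, 3, 4].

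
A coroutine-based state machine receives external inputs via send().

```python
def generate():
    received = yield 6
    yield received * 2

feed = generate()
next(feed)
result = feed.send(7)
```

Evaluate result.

Step 1: next(feed) advances to first yield, producing 6.
Step 2: send(7) resumes, received = 7.
Step 3: yield received * 2 = 7 * 2 = 14.
Therefore result = 14.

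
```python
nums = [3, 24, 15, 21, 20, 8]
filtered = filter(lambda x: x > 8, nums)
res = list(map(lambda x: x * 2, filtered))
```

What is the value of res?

Step 1: Filter nums for elements > 8:
  3: removed
  24: kept
  15: kept
  21: kept
  20: kept
  8: removed
Step 2: Map x * 2 on filtered [24, 15, 21, 20]:
  24 -> 48
  15 -> 30
  21 -> 42
  20 -> 40
Therefore res = [48, 30, 42, 40].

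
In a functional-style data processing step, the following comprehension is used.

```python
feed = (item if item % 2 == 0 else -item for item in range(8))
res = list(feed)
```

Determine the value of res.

Step 1: For each item in range(8), yield item if even, else -item:
  item=0: even, yield 0
  item=1: odd, yield -1
  item=2: even, yield 2
  item=3: odd, yield -3
  item=4: even, yield 4
  item=5: odd, yield -5
  item=6: even, yield 6
  item=7: odd, yield -7
Therefore res = [0, -1, 2, -3, 4, -5, 6, -7].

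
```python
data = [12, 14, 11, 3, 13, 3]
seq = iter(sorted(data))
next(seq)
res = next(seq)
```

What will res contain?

Step 1: sorted([12, 14, 11, 3, 13, 3]) = [3, 3, 11, 12, 13, 14].
Step 2: Create iterator and skip 1 elements.
Step 3: next() returns 3.
Therefore res = 3.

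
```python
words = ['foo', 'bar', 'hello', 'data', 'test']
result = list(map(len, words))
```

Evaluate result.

Step 1: Map len() to each word:
  'foo' -> 3
  'bar' -> 3
  'hello' -> 5
  'data' -> 4
  'test' -> 4
Therefore result = [3, 3, 5, 4, 4].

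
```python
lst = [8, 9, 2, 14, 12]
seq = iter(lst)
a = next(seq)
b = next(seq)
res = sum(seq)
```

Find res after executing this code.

Step 1: Create iterator over [8, 9, 2, 14, 12].
Step 2: a = next() = 8, b = next() = 9.
Step 3: sum() of remaining [2, 14, 12] = 28.
Therefore res = 28.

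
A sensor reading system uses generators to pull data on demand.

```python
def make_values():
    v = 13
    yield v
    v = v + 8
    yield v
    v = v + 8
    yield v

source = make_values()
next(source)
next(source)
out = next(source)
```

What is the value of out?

Step 1: Trace through generator execution:
  Yield 1: v starts at 13, yield 13
  Yield 2: v = 13 + 8 = 21, yield 21
  Yield 3: v = 21 + 8 = 29, yield 29
Step 2: First next() gets 13, second next() gets the second value, third next() yields 29.
Therefore out = 29.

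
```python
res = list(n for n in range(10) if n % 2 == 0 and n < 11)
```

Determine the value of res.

Step 1: Filter range(10) where n % 2 == 0 and n < 11:
  n=0: both conditions met, included
  n=1: excluded (1 % 2 != 0)
  n=2: both conditions met, included
  n=3: excluded (3 % 2 != 0)
  n=4: both conditions met, included
  n=5: excluded (5 % 2 != 0)
  n=6: both conditions met, included
  n=7: excluded (7 % 2 != 0)
  n=8: both conditions met, included
  n=9: excluded (9 % 2 != 0)
Therefore res = [0, 2, 4, 6, 8].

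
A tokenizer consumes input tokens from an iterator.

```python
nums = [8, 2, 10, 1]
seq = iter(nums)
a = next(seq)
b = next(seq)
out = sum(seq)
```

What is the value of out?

Step 1: Create iterator over [8, 2, 10, 1].
Step 2: a = next() = 8, b = next() = 2.
Step 3: sum() of remaining [10, 1] = 11.
Therefore out = 11.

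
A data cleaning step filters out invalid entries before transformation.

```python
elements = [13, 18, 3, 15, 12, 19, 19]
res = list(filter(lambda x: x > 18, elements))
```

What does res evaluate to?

Step 1: Filter elements > 18:
  13: removed
  18: removed
  3: removed
  15: removed
  12: removed
  19: kept
  19: kept
Therefore res = [19, 19].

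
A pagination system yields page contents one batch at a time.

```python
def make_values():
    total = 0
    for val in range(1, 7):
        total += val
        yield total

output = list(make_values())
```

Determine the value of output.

Step 1: Generator accumulates running sum:
  val=1: total = 1, yield 1
  val=2: total = 3, yield 3
  val=3: total = 6, yield 6
  val=4: total = 10, yield 10
  val=5: total = 15, yield 15
  val=6: total = 21, yield 21
Therefore output = [1, 3, 6, 10, 15, 21].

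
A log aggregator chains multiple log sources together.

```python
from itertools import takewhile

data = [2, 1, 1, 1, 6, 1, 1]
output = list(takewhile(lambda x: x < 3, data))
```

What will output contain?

Step 1: takewhile stops at first element >= 3:
  2 < 3: take
  1 < 3: take
  1 < 3: take
  1 < 3: take
  6 >= 3: stop
Therefore output = [2, 1, 1, 1].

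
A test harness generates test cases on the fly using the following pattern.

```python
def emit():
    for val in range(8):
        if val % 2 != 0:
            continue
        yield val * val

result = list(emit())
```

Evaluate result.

Step 1: Only yield val**2 when val is divisible by 2:
  val=0: 0 % 2 == 0, yield 0**2 = 0
  val=2: 2 % 2 == 0, yield 2**2 = 4
  val=4: 4 % 2 == 0, yield 4**2 = 16
  val=6: 6 % 2 == 0, yield 6**2 = 36
Therefore result = [0, 4, 16, 36].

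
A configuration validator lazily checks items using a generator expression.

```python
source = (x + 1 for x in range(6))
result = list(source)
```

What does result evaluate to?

Step 1: For each x in range(6), compute x+1:
  x=0: 0+1 = 1
  x=1: 1+1 = 2
  x=2: 2+1 = 3
  x=3: 3+1 = 4
  x=4: 4+1 = 5
  x=5: 5+1 = 6
Therefore result = [1, 2, 3, 4, 5, 6].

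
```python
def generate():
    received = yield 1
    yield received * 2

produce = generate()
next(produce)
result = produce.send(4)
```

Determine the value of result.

Step 1: next(produce) advances to first yield, producing 1.
Step 2: send(4) resumes, received = 4.
Step 3: yield received * 2 = 4 * 2 = 8.
Therefore result = 8.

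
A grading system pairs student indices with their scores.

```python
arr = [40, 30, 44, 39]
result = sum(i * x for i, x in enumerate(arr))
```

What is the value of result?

Step 1: Compute i * x for each (i, x) in enumerate([40, 30, 44, 39]):
  i=0, x=40: 0*40 = 0
  i=1, x=30: 1*30 = 30
  i=2, x=44: 2*44 = 88
  i=3, x=39: 3*39 = 117
Step 2: sum = 0 + 30 + 88 + 117 = 235.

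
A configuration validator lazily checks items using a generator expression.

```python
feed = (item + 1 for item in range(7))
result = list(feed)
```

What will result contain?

Step 1: For each item in range(7), compute item+1:
  item=0: 0+1 = 1
  item=1: 1+1 = 2
  item=2: 2+1 = 3
  item=3: 3+1 = 4
  item=4: 4+1 = 5
  item=5: 5+1 = 6
  item=6: 6+1 = 7
Therefore result = [1, 2, 3, 4, 5, 6, 7].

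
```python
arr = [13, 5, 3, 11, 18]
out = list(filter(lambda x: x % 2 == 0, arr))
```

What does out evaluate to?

Step 1: Filter elements divisible by 2:
  13 % 2 = 1: removed
  5 % 2 = 1: removed
  3 % 2 = 1: removed
  11 % 2 = 1: removed
  18 % 2 = 0: kept
Therefore out = [18].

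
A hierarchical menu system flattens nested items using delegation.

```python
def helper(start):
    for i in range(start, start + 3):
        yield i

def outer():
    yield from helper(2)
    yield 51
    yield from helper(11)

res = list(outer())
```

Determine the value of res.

Step 1: outer() delegates to helper(2):
  yield 2
  yield 3
  yield 4
Step 2: yield 51
Step 3: Delegates to helper(11):
  yield 11
  yield 12
  yield 13
Therefore res = [2, 3, 4, 51, 11, 12, 13].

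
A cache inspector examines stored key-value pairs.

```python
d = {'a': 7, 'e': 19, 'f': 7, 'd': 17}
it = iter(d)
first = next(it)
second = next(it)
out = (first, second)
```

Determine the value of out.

Step 1: iter(d) iterates over keys: ['a', 'e', 'f', 'd'].
Step 2: first = next(it) = 'a', second = next(it) = 'e'.
Therefore out = ('a', 'e').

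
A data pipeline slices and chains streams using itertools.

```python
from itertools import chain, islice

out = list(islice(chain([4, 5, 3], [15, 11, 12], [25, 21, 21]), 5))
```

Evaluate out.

Step 1: chain([4, 5, 3], [15, 11, 12], [25, 21, 21]) = [4, 5, 3, 15, 11, 12, 25, 21, 21].
Step 2: islice takes first 5 elements: [4, 5, 3, 15, 11].
Therefore out = [4, 5, 3, 15, 11].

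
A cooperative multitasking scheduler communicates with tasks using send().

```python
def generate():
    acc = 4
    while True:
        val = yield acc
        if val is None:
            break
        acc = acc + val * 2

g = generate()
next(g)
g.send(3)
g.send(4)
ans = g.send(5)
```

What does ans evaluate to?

Step 1: next() -> yield acc=4.
Step 2: send(3) -> val=3, acc = 4 + 3*2 = 10, yield 10.
Step 3: send(4) -> val=4, acc = 10 + 4*2 = 18, yield 18.
Step 4: send(5) -> val=5, acc = 18 + 5*2 = 28, yield 28.
Therefore ans = 28.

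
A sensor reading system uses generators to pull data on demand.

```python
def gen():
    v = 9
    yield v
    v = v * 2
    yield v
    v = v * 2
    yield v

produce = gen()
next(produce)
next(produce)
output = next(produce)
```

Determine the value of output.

Step 1: Trace through generator execution:
  Yield 1: v starts at 9, yield 9
  Yield 2: v = 9 * 2 = 18, yield 18
  Yield 3: v = 18 * 2 = 36, yield 36
Step 2: First next() gets 9, second next() gets the second value, third next() yields 36.
Therefore output = 36.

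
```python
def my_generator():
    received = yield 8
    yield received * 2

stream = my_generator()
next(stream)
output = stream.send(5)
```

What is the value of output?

Step 1: next(stream) advances to first yield, producing 8.
Step 2: send(5) resumes, received = 5.
Step 3: yield received * 2 = 5 * 2 = 10.
Therefore output = 10.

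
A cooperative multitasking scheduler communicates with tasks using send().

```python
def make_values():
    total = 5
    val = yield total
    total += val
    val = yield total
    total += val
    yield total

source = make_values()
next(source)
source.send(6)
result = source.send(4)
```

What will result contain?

Step 1: next() -> yield total=5.
Step 2: send(6) -> val=6, total = 5+6 = 11, yield 11.
Step 3: send(4) -> val=4, total = 11+4 = 15, yield 15.
Therefore result = 15.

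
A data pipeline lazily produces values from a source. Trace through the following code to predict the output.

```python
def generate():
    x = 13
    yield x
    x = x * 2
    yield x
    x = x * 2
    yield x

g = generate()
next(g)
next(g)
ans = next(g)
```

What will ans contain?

Step 1: Trace through generator execution:
  Yield 1: x starts at 13, yield 13
  Yield 2: x = 13 * 2 = 26, yield 26
  Yield 3: x = 26 * 2 = 52, yield 52
Step 2: First next() gets 13, second next() gets the second value, third next() yields 52.
Therefore ans = 52.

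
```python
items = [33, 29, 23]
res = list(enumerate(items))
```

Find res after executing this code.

Step 1: enumerate pairs each element with its index:
  (0, 33)
  (1, 29)
  (2, 23)
Therefore res = [(0, 33), (1, 29), (2, 23)].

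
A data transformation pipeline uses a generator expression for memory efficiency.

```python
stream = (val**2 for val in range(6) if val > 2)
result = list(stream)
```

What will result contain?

Step 1: For range(6), keep val > 2, then square:
  val=0: 0 <= 2, excluded
  val=1: 1 <= 2, excluded
  val=2: 2 <= 2, excluded
  val=3: 3 > 2, yield 3**2 = 9
  val=4: 4 > 2, yield 4**2 = 16
  val=5: 5 > 2, yield 5**2 = 25
Therefore result = [9, 16, 25].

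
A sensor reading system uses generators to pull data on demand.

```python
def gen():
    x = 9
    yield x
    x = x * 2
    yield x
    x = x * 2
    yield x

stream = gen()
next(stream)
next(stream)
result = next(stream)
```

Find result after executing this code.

Step 1: Trace through generator execution:
  Yield 1: x starts at 9, yield 9
  Yield 2: x = 9 * 2 = 18, yield 18
  Yield 3: x = 18 * 2 = 36, yield 36
Step 2: First next() gets 9, second next() gets the second value, third next() yields 36.
Therefore result = 36.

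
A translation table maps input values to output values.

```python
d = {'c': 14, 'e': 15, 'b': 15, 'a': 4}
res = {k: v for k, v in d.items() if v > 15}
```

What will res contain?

Step 1: Filter items where value > 15:
  'c': 14 <= 15: removed
  'e': 15 <= 15: removed
  'b': 15 <= 15: removed
  'a': 4 <= 15: removed
Therefore res = {}.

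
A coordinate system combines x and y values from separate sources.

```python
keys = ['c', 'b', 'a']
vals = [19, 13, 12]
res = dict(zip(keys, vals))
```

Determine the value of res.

Step 1: zip pairs keys with values:
  'c' -> 19
  'b' -> 13
  'a' -> 12
Therefore res = {'c': 19, 'b': 13, 'a': 12}.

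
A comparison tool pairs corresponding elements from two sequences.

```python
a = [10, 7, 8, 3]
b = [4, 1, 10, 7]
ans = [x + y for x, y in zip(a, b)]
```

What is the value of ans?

Step 1: Add corresponding elements:
  10 + 4 = 14
  7 + 1 = 8
  8 + 10 = 18
  3 + 7 = 10
Therefore ans = [14, 8, 18, 10].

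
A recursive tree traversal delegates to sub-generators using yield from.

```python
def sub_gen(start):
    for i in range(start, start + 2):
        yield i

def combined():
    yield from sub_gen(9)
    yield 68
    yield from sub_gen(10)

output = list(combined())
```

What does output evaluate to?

Step 1: combined() delegates to sub_gen(9):
  yield 9
  yield 10
Step 2: yield 68
Step 3: Delegates to sub_gen(10):
  yield 10
  yield 11
Therefore output = [9, 10, 68, 10, 11].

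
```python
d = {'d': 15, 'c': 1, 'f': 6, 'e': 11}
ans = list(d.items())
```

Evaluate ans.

Step 1: d.items() returns (key, value) pairs in insertion order.
Therefore ans = [('d', 15), ('c', 1), ('f', 6), ('e', 11)].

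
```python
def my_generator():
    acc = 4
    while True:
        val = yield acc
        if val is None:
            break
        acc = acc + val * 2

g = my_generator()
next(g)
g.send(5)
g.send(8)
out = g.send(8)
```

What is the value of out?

Step 1: next() -> yield acc=4.
Step 2: send(5) -> val=5, acc = 4 + 5*2 = 14, yield 14.
Step 3: send(8) -> val=8, acc = 14 + 8*2 = 30, yield 30.
Step 4: send(8) -> val=8, acc = 30 + 8*2 = 46, yield 46.
Therefore out = 46.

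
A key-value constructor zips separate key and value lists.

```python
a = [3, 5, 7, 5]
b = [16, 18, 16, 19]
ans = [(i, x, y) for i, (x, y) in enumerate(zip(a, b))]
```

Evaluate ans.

Step 1: enumerate(zip(a, b)) gives index with paired elements:
  i=0: (3, 16)
  i=1: (5, 18)
  i=2: (7, 16)
  i=3: (5, 19)
Therefore ans = [(0, 3, 16), (1, 5, 18), (2, 7, 16), (3, 5, 19)].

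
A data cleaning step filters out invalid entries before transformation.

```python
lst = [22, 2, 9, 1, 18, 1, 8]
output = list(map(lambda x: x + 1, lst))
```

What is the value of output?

Step 1: Apply lambda x: x + 1 to each element:
  22 -> 23
  2 -> 3
  9 -> 10
  1 -> 2
  18 -> 19
  1 -> 2
  8 -> 9
Therefore output = [23, 3, 10, 2, 19, 2, 9].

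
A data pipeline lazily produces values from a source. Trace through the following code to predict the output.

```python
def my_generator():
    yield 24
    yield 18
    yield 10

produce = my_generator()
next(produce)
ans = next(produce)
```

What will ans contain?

Step 1: my_generator() creates a generator.
Step 2: next(produce) yields 24 (consumed and discarded).
Step 3: next(produce) yields 18, assigned to ans.
Therefore ans = 18.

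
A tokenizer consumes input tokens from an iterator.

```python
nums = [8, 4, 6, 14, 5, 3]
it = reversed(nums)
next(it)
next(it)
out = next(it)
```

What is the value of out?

Step 1: reversed([8, 4, 6, 14, 5, 3]) gives iterator: [3, 5, 14, 6, 4, 8].
Step 2: First next() = 3, second next() = 5.
Step 3: Third next() = 14.
Therefore out = 14.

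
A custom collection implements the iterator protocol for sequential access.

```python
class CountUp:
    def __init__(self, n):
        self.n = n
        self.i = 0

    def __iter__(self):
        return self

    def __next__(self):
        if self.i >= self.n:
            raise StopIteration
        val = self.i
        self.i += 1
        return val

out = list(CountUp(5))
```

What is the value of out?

Step 1: CountUp(5) creates an iterator counting 0 to 4.
Step 2: list() consumes all values: [0, 1, 2, 3, 4].
Therefore out = [0, 1, 2, 3, 4].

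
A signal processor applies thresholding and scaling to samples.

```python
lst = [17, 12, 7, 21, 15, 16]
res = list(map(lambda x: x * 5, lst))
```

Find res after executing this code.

Step 1: Apply lambda x: x * 5 to each element:
  17 -> 85
  12 -> 60
  7 -> 35
  21 -> 105
  15 -> 75
  16 -> 80
Therefore res = [85, 60, 35, 105, 75, 80].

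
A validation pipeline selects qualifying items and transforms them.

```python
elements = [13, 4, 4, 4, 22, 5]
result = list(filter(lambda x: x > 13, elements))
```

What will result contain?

Step 1: Filter elements > 13:
  13: removed
  4: removed
  4: removed
  4: removed
  22: kept
  5: removed
Therefore result = [22].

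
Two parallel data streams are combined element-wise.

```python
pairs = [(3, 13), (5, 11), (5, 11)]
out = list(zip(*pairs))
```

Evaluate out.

Step 1: zip(*pairs) transposes: unzips [(3, 13), (5, 11), (5, 11)] into separate sequences.
Step 2: First elements: (3, 5, 5), second elements: (13, 11, 11).
Therefore out = [(3, 5, 5), (13, 11, 11)].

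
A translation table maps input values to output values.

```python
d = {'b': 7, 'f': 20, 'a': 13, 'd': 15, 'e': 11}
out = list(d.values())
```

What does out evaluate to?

Step 1: d.values() returns the dictionary values in insertion order.
Therefore out = [7, 20, 13, 15, 11].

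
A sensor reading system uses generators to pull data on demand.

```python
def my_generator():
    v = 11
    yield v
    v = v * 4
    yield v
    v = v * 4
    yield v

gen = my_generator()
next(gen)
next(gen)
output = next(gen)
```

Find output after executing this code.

Step 1: Trace through generator execution:
  Yield 1: v starts at 11, yield 11
  Yield 2: v = 11 * 4 = 44, yield 44
  Yield 3: v = 44 * 4 = 176, yield 176
Step 2: First next() gets 11, second next() gets the second value, third next() yields 176.
Therefore output = 176.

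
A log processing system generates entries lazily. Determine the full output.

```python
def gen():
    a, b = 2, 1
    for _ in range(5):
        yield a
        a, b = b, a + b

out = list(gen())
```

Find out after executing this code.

Step 1: Fibonacci-like sequence starting with a=2, b=1:
  Iteration 1: yield a=2, then a,b = 1,3
  Iteration 2: yield a=1, then a,b = 3,4
  Iteration 3: yield a=3, then a,b = 4,7
  Iteration 4: yield a=4, then a,b = 7,11
  Iteration 5: yield a=7, then a,b = 11,18
Therefore out = [2, 1, 3, 4, 7].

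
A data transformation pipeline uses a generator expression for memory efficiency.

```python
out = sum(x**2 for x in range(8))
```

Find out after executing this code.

Step 1: Compute x**2 for each x in range(8):
  x=0: 0**2 = 0
  x=1: 1**2 = 1
  x=2: 2**2 = 4
  x=3: 3**2 = 9
  x=4: 4**2 = 16
  x=5: 5**2 = 25
  x=6: 6**2 = 36
  x=7: 7**2 = 49
Step 2: sum = 0 + 1 + 4 + 9 + 16 + 25 + 36 + 49 = 140.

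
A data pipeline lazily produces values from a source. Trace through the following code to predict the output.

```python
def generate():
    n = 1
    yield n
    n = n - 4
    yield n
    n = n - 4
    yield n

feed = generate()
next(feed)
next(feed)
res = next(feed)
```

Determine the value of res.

Step 1: Trace through generator execution:
  Yield 1: n starts at 1, yield 1
  Yield 2: n = 1 - 4 = -3, yield -3
  Yield 3: n = -3 - 4 = -7, yield -7
Step 2: First next() gets 1, second next() gets the second value, third next() yields -7.
Therefore res = -7.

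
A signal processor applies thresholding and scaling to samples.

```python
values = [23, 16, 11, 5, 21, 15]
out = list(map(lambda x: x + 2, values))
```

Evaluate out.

Step 1: Apply lambda x: x + 2 to each element:
  23 -> 25
  16 -> 18
  11 -> 13
  5 -> 7
  21 -> 23
  15 -> 17
Therefore out = [25, 18, 13, 7, 23, 17].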